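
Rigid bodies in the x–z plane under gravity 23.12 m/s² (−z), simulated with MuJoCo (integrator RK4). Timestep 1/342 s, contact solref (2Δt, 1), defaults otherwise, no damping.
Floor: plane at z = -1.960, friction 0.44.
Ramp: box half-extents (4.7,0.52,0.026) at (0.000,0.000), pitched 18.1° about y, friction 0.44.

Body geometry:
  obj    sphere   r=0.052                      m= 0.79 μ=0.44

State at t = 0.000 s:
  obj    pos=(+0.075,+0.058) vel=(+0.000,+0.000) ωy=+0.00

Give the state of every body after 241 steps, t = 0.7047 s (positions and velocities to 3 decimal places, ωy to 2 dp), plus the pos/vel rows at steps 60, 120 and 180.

State at t = 0.7047 s:
  obj    pos=(+1.286,-0.338) vel=(+3.436,-1.123) ωy=+69.52

Key-timestep trajectory:
   step    t(s)  obj.x    obj.z    obj.vx   obj.vz 
     60  0.1754   +0.150  +0.033  +0.856  -0.280
    120  0.3509   +0.375  -0.041  +1.711  -0.559
    180  0.5263   +0.750  -0.163  +2.567  -0.839


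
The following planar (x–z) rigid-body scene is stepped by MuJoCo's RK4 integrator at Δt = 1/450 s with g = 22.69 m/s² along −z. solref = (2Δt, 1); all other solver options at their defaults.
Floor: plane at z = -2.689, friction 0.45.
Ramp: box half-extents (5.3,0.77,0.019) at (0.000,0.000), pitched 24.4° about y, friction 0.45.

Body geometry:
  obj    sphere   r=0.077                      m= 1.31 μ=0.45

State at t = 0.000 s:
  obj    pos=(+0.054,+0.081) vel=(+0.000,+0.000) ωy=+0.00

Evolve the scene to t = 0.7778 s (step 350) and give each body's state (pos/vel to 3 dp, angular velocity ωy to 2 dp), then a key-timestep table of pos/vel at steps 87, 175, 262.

State at t = 0.7778 s:
  obj    pos=(+1.898,-0.756) vel=(+4.742,-2.151) ωy=+67.62

Key-timestep trajectory:
   step    t(s)  obj.x    obj.z    obj.vx   obj.vz 
     87  0.1933   +0.168  +0.029  +1.179  -0.535
    175  0.3889   +0.515  -0.128  +2.371  -1.076
    262  0.5822   +1.088  -0.388  +3.550  -1.610


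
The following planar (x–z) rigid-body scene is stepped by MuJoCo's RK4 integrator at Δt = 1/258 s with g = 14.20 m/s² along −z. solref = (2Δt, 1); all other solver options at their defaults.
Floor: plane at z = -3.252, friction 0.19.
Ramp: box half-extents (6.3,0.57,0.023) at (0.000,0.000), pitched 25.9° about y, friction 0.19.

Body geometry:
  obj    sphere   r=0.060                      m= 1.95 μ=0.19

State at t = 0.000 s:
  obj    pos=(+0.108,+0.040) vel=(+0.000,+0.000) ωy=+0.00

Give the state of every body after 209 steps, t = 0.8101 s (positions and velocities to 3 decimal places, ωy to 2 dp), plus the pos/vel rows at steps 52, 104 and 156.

State at t = 0.8101 s:
  obj    pos=(+1.416,-0.595) vel=(+3.229,-1.568) ωy=+59.80

Key-timestep trajectory:
   step    t(s)  obj.x    obj.z    obj.vx   obj.vz 
     52  0.2016   +0.189  +0.001  +0.804  -0.390
    104  0.4031   +0.432  -0.117  +1.607  -0.780
    156  0.6047   +0.837  -0.314  +2.410  -1.170


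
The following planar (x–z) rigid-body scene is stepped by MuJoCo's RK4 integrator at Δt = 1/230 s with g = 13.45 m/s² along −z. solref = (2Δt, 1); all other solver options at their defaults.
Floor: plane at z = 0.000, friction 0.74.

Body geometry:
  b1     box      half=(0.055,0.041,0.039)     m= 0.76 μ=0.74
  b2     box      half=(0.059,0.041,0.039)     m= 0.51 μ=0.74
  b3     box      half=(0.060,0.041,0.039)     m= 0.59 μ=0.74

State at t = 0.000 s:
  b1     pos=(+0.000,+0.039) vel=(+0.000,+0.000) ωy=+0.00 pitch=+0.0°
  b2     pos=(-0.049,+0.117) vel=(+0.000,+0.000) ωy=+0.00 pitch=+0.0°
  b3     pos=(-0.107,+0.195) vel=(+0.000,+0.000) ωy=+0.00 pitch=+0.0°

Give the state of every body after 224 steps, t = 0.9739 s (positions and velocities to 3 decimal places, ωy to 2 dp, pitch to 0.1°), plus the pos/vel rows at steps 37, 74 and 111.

State at t = 0.9739 s:
  b1     pos=(+0.000,+0.039) vel=(+0.000,+0.000) ωy=+0.00 pitch=+0.0°
  b2     pos=(-0.102,+0.059) vel=(+0.000,+0.000) ωy=+0.00 pitch=-90.0°
  b3     pos=(-0.332,+0.039) vel=(+0.000,+0.000) ωy=+0.00 pitch=+180.0°

Key-timestep trajectory:
   step    t(s)  b1.x    b1.z    b1.vx   b1.vz   b2.x    b2.z    b2.vx   b2.vz   b3.x    b3.z    b3.vx   b3.vz 
     37  0.1609   +0.000  +0.039  +0.000  +0.000   -0.067  +0.116  -0.259  -0.091   -0.155  +0.158  -0.570  -0.696
     74  0.3217   +0.000  +0.039  +0.000  +0.000   -0.102  +0.059  +0.010  +0.014   -0.249  +0.068  -0.341  +0.142
    111  0.4826   +0.000  +0.039  +0.000  +0.000   -0.102  +0.059  +0.000  +0.000   -0.294  +0.068  -0.353  -0.139


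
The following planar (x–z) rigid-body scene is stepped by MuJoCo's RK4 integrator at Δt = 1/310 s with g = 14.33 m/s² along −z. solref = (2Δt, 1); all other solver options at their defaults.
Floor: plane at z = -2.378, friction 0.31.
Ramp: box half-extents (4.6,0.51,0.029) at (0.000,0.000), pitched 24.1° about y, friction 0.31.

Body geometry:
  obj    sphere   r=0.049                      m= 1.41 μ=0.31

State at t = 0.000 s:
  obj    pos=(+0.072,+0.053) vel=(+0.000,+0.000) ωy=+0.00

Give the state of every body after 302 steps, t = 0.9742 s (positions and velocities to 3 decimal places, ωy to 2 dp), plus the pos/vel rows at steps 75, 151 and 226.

State at t = 0.9742 s:
  obj    pos=(+1.883,-0.757) vel=(+3.717,-1.663) ωy=+83.09

Key-timestep trajectory:
   step    t(s)  obj.x    obj.z    obj.vx   obj.vz 
     75  0.2419   +0.184  +0.003  +0.923  -0.413
    151  0.4871   +0.525  -0.149  +1.858  -0.831
    226  0.7290   +1.086  -0.400  +2.782  -1.244


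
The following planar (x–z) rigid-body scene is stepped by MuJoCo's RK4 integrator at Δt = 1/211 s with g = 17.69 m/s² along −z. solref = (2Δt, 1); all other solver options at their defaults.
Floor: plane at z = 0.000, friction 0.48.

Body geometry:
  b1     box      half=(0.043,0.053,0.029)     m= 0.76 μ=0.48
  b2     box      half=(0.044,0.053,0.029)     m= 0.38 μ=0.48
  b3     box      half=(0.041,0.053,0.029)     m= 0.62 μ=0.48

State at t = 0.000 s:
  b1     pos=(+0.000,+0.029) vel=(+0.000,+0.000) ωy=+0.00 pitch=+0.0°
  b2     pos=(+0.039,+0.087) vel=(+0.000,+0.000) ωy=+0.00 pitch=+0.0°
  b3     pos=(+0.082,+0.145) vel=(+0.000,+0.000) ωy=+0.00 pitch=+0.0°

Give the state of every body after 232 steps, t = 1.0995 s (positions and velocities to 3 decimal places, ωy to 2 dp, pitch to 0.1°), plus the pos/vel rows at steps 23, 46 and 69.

State at t = 1.0995 s:
  b1     pos=(+0.000,+0.029) vel=(+0.000,+0.000) ωy=+0.00 pitch=+0.0°
  b2     pos=(+0.083,+0.044) vel=(+0.000,+0.000) ωy=+0.00 pitch=+90.0°
  b3     pos=(+0.248,+0.029) vel=(+0.000,+0.000) ωy=+0.00 pitch=+180.0°

Key-timestep trajectory:
   step    t(s)  b1.x    b1.z    b1.vx   b1.vz   b2.x    b2.z    b2.vx   b2.vz   b3.x    b3.z    b3.vx   b3.vz 
     23  0.1090   +0.000  +0.029  -0.001  +0.000   +0.051  +0.086  +0.241  -0.063   +0.113  +0.122  +0.558  -0.604
     46  0.2180   +0.000  +0.029  +0.000  +0.000   +0.086  +0.044  +0.143  +0.195   +0.182  +0.044  +0.452  +0.301
     69  0.3270   +0.000  +0.029  +0.000  +0.000   +0.082  +0.044  +0.056  -0.011   +0.227  +0.044  +0.498  -0.257


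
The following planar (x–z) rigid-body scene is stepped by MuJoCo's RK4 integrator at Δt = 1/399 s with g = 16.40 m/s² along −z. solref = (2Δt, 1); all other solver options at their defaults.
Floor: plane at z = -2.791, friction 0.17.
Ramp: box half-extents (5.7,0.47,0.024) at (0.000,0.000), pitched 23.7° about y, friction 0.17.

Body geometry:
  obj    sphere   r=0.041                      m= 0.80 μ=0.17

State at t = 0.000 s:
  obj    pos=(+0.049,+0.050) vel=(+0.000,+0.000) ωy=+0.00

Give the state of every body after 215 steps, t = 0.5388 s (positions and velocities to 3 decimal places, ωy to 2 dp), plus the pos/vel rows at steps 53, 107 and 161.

State at t = 0.5388 s:
  obj    pos=(+0.675,-0.225) vel=(+2.323,-1.020) ωy=+61.87

Key-timestep trajectory:
   step    t(s)  obj.x    obj.z    obj.vx   obj.vz 
     53  0.1328   +0.087  +0.033  +0.573  -0.251
    107  0.2682   +0.204  -0.019  +1.156  -0.508
    161  0.4035   +0.400  -0.105  +1.740  -0.764


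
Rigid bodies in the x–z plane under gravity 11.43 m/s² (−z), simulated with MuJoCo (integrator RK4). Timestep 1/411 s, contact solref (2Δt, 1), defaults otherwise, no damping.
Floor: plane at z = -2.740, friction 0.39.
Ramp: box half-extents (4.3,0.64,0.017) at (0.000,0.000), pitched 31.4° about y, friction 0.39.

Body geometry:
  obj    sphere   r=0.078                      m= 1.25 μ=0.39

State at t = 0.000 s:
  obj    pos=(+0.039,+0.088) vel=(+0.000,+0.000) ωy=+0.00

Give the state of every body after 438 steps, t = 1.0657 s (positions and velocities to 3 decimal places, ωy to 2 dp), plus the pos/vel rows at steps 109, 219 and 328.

State at t = 1.0657 s:
  obj    pos=(+2.101,-1.171) vel=(+3.869,-2.362) ωy=+58.11

Key-timestep trajectory:
   step    t(s)  obj.x    obj.z    obj.vx   obj.vz 
    109  0.2652   +0.167  +0.010  +0.963  -0.588
    219  0.5328   +0.554  -0.227  +1.935  -1.181
    328  0.7981   +1.195  -0.618  +2.898  -1.769


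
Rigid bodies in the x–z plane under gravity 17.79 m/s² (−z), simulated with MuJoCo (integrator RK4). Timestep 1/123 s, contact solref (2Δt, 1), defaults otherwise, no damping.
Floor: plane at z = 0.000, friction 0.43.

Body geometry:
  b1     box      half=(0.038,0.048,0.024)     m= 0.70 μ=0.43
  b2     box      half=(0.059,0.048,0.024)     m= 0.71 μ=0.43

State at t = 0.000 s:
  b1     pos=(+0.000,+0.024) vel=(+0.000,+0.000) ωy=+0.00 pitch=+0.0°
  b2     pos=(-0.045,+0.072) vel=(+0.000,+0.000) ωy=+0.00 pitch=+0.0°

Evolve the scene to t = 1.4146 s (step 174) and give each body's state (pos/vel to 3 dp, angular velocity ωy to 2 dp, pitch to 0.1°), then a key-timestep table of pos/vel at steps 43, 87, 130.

State at t = 1.4146 s:
  b1     pos=(+0.001,+0.024) vel=(+0.001,+0.000) ωy=+0.00 pitch=+0.0°
  b2     pos=(-0.060,+0.059) vel=(+0.000,-0.001) ωy=+0.04 pitch=-44.8°

Key-timestep trajectory:
   step    t(s)  b1.x    b1.z    b1.vx   b1.vz   b2.x    b2.z    b2.vx   b2.vz 
     43  0.3496   +0.000  +0.024  +0.001  +0.003   -0.059  +0.059  -0.029  +0.006
     87  0.7073   +0.001  +0.024  +0.001  +0.000   -0.060  +0.059  +0.000  -0.001
    130  1.0569   +0.001  +0.024  +0.001  +0.000   -0.060  +0.059  +0.000  -0.001


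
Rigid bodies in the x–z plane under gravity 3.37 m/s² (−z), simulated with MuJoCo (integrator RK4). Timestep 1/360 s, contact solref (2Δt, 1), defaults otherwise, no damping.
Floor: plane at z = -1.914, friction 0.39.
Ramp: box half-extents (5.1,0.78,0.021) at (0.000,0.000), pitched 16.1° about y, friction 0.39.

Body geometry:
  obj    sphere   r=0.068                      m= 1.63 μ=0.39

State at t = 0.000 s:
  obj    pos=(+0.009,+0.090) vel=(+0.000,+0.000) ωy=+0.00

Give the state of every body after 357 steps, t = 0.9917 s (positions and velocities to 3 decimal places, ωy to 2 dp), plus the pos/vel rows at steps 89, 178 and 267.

State at t = 0.9917 s:
  obj    pos=(+0.324,-0.001) vel=(+0.636,-0.184) ωy=+9.73

Key-timestep trajectory:
   step    t(s)  obj.x    obj.z    obj.vx   obj.vz 
     89  0.2472   +0.029  +0.084  +0.159  -0.046
    178  0.4944   +0.087  +0.067  +0.317  -0.092
    267  0.7417   +0.185  +0.039  +0.476  -0.137


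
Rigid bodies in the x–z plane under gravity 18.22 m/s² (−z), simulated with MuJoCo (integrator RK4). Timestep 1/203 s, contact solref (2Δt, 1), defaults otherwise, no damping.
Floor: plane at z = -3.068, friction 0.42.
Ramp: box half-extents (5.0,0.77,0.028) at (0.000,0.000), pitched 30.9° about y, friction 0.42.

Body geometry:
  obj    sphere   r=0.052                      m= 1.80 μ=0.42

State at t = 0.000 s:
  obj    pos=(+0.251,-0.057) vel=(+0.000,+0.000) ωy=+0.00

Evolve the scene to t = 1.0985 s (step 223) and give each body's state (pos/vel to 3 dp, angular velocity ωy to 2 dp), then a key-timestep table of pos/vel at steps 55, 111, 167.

State at t = 1.0985 s:
  obj    pos=(+3.711,-2.128) vel=(+6.300,-3.770) ωy=+141.18

Key-timestep trajectory:
   step    t(s)  obj.x    obj.z    obj.vx   obj.vz 
     55  0.2709   +0.462  -0.183  +1.554  -0.930
    111  0.5468   +1.108  -0.570  +3.136  -1.877
    167  0.8227   +2.192  -1.218  +4.718  -2.823


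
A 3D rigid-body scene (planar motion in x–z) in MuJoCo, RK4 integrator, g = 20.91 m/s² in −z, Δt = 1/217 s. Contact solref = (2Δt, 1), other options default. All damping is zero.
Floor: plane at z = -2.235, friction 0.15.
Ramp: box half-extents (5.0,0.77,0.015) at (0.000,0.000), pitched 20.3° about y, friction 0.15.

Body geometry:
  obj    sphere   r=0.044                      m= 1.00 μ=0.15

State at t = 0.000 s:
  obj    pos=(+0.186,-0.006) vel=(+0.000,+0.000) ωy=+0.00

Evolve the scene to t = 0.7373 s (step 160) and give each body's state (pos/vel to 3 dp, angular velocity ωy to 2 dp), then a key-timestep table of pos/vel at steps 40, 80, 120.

State at t = 0.7373 s:
  obj    pos=(+1.507,-0.495) vel=(+3.584,-1.326) ωy=+86.81

Key-timestep trajectory:
   step    t(s)  obj.x    obj.z    obj.vx   obj.vz 
     40  0.1843   +0.269  -0.036  +0.896  -0.332
     80  0.3687   +0.516  -0.128  +1.792  -0.663
    120  0.5530   +0.929  -0.281  +2.688  -0.994


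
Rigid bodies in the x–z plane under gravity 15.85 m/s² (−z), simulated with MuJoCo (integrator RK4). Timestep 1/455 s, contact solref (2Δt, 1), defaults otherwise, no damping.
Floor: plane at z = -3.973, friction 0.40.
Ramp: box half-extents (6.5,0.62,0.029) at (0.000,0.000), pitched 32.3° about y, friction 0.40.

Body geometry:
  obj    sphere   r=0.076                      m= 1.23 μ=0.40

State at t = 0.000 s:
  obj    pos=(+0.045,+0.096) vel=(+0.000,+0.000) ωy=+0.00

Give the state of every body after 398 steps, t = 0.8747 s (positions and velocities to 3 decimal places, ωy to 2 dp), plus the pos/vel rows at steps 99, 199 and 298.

State at t = 0.8747 s:
  obj    pos=(+2.001,-1.141) vel=(+4.473,-2.828) ωy=+69.62

Key-timestep trajectory:
   step    t(s)  obj.x    obj.z    obj.vx   obj.vz 
     99  0.2176   +0.166  +0.019  +1.113  -0.703
    199  0.4374   +0.534  -0.213  +2.237  -1.414
    298  0.6549   +1.142  -0.598  +3.349  -2.117


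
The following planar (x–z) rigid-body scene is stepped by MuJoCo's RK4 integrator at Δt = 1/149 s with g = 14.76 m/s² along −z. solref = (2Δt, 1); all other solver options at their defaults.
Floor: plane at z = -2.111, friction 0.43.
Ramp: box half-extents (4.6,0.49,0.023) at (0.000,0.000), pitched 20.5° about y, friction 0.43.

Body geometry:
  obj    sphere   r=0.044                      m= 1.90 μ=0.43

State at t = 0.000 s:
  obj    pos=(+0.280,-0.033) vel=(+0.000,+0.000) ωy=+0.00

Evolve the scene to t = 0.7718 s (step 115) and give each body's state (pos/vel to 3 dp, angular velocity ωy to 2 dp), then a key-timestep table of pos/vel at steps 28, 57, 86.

State at t = 0.7718 s:
  obj    pos=(+1.310,-0.418) vel=(+2.669,-0.998) ωy=+64.75

Key-timestep trajectory:
   step    t(s)  obj.x    obj.z    obj.vx   obj.vz 
     28  0.1879   +0.341  -0.056  +0.650  -0.243
     57  0.3826   +0.533  -0.128  +1.323  -0.495
     86  0.5772   +0.856  -0.249  +1.996  -0.746


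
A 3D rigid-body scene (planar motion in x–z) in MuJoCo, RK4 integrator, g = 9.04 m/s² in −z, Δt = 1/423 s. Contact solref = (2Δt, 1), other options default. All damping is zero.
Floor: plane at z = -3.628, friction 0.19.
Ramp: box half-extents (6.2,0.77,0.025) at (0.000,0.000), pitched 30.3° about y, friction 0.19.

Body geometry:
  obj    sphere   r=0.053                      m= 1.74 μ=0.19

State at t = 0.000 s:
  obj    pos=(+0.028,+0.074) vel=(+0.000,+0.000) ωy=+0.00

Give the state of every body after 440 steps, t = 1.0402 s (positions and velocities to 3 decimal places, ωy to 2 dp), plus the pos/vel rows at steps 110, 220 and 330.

State at t = 1.0402 s:
  obj    pos=(+1.550,-0.815) vel=(+2.926,-1.710) ωy=+63.93

Key-timestep trajectory:
   step    t(s)  obj.x    obj.z    obj.vx   obj.vz 
    110  0.2600   +0.123  +0.018  +0.732  -0.428
    220  0.5201   +0.409  -0.148  +1.463  -0.855
    330  0.7801   +0.884  -0.426  +2.195  -1.282


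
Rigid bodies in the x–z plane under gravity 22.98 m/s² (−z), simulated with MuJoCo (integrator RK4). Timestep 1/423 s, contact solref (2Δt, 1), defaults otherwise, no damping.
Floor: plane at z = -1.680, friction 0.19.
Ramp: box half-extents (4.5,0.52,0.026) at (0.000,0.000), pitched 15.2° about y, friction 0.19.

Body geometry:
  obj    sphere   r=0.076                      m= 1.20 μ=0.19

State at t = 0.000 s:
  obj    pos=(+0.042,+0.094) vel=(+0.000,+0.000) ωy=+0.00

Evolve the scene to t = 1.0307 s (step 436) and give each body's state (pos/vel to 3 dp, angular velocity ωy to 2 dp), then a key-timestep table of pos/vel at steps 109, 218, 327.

State at t = 1.0307 s:
  obj    pos=(+2.248,-0.505) vel=(+4.281,-1.163) ωy=+58.36

Key-timestep trajectory:
   step    t(s)  obj.x    obj.z    obj.vx   obj.vz 
    109  0.2577   +0.180  +0.057  +1.070  -0.291
    218  0.5154   +0.594  -0.056  +2.140  -0.582
    327  0.7730   +1.283  -0.243  +3.211  -0.872


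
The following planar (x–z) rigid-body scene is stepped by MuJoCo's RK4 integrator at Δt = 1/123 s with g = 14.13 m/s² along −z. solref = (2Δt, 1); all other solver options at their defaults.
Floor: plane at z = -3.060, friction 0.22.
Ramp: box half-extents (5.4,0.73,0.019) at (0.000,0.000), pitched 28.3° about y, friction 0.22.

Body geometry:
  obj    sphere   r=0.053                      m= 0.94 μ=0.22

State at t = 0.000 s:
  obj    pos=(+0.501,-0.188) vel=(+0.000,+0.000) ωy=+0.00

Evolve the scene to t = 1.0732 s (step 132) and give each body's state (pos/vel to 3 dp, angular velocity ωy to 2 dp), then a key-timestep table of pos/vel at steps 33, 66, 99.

State at t = 1.0732 s:
  obj    pos=(+2.928,-1.495) vel=(+4.522,-2.435) ωy=+96.85

Key-timestep trajectory:
   step    t(s)  obj.x    obj.z    obj.vx   obj.vz 
     33  0.2683   +0.653  -0.270  +1.131  -0.609
     66  0.5366   +1.108  -0.515  +2.261  -1.218
     99  0.8049   +1.866  -0.923  +3.392  -1.826


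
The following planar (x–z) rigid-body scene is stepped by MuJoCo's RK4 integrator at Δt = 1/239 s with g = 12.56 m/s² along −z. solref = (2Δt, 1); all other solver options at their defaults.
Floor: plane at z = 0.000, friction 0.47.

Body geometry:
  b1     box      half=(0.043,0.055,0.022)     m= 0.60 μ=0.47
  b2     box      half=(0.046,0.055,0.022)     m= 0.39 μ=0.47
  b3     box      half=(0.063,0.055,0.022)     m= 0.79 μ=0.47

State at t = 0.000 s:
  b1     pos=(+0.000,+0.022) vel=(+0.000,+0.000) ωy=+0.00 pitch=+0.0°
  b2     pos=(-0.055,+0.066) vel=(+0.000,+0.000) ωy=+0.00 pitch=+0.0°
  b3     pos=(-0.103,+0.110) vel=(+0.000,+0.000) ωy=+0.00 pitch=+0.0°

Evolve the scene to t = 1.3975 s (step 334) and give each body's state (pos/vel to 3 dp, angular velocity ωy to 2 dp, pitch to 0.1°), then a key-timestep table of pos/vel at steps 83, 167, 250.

State at t = 1.3975 s:
  b1     pos=(+0.001,+0.022) vel=(+0.001,+0.000) ωy=+0.00 pitch=+0.0°
  b2     pos=(-0.068,+0.049) vel=(+0.000,+0.000) ωy=+0.02 pitch=-47.3°
  b3     pos=(-0.125,+0.059) vel=(+0.000,+0.000) ωy=+0.01 pitch=-42.5°

Key-timestep trajectory:
   step    t(s)  b1.x    b1.z    b1.vx   b1.vz   b2.x    b2.z    b2.vx   b2.vz   b3.x    b3.z    b3.vx   b3.vz 
     83  0.3473   +0.000  +0.022  +0.001  +0.000   -0.068  +0.049  +0.000  +0.000   -0.125  +0.059  +0.000  +0.000
    167  0.6987   +0.000  +0.022  +0.001  +0.000   -0.068  +0.049  +0.000  +0.000   -0.125  +0.059  +0.000  +0.000
    250  1.0460   +0.001  +0.022  +0.001  +0.000   -0.068  +0.049  +0.000  +0.000   -0.125  +0.059  +0.000  +0.000


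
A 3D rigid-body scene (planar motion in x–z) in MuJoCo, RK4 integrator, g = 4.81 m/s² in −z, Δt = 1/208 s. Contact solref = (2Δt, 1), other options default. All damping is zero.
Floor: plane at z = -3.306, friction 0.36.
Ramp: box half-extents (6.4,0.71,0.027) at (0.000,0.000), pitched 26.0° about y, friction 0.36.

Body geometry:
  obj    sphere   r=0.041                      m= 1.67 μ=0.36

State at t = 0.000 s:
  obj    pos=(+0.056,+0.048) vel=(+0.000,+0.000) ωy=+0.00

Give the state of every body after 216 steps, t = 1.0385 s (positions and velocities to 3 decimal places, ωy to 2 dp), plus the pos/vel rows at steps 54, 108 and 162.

State at t = 1.0385 s:
  obj    pos=(+0.786,-0.308) vel=(+1.406,-0.686) ωy=+38.14

Key-timestep trajectory:
   step    t(s)  obj.x    obj.z    obj.vx   obj.vz 
     54  0.2596   +0.102  +0.026  +0.351  -0.171
    108  0.5192   +0.239  -0.041  +0.703  -0.343
    162  0.7788   +0.467  -0.152  +1.054  -0.514


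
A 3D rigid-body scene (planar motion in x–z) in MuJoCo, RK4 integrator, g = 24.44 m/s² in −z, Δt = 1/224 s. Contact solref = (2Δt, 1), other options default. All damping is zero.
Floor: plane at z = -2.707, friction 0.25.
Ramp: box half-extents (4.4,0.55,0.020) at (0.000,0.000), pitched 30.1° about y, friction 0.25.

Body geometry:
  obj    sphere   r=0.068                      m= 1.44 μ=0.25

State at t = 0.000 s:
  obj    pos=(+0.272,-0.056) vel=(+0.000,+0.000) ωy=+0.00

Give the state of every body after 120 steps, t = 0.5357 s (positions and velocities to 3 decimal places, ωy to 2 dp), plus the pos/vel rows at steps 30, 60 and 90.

State at t = 0.5357 s:
  obj    pos=(+1.359,-0.686) vel=(+4.058,-2.352) ωy=+68.95

Key-timestep trajectory:
   step    t(s)  obj.x    obj.z    obj.vx   obj.vz 
     30  0.1339   +0.340  -0.095  +1.015  -0.588
     60  0.2679   +0.544  -0.214  +2.029  -1.176
     90  0.4018   +0.884  -0.411  +3.044  -1.764


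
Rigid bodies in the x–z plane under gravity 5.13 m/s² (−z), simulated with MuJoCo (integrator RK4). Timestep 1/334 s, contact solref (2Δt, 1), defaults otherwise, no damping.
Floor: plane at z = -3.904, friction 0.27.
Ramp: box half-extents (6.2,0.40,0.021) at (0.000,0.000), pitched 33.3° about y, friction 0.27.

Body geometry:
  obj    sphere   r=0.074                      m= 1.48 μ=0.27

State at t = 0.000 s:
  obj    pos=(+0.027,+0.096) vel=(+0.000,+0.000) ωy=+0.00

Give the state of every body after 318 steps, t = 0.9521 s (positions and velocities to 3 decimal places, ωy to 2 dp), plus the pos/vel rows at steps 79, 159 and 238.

State at t = 0.9521 s:
  obj    pos=(+0.789,-0.405) vel=(+1.601,-1.052) ωy=+25.88

Key-timestep trajectory:
   step    t(s)  obj.x    obj.z    obj.vx   obj.vz 
     79  0.2365   +0.074  +0.065  +0.398  -0.261
    159  0.4760   +0.218  -0.029  +0.801  -0.526
    238  0.7126   +0.454  -0.185  +1.198  -0.787


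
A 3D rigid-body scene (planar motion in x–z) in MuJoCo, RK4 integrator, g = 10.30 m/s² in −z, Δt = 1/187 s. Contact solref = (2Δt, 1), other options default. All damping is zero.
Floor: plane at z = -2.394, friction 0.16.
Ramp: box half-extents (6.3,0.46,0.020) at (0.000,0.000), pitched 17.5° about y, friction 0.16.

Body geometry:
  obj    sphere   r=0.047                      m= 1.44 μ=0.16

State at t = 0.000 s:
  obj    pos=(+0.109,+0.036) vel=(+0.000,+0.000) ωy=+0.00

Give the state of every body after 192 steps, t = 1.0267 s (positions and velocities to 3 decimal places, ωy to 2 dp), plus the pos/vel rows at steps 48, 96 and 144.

State at t = 1.0267 s:
  obj    pos=(+1.221,-0.315) vel=(+2.166,-0.683) ωy=+48.32

Key-timestep trajectory:
   step    t(s)  obj.x    obj.z    obj.vx   obj.vz 
     48  0.2567   +0.179  +0.014  +0.542  -0.171
     96  0.5134   +0.387  -0.052  +1.083  -0.342
    144  0.7701   +0.735  -0.161  +1.625  -0.512


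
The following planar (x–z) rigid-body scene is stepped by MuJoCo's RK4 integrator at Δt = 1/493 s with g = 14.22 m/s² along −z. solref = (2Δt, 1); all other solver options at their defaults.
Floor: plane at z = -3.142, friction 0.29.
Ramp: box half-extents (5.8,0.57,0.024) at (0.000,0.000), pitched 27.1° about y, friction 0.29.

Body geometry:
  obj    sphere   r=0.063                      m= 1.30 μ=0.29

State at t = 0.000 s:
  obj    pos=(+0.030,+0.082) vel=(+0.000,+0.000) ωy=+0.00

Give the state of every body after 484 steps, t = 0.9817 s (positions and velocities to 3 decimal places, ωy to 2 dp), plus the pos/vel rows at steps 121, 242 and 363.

State at t = 0.9817 s:
  obj    pos=(+2.015,-0.934) vel=(+4.044,-2.069) ωy=+72.10

Key-timestep trajectory:
   step    t(s)  obj.x    obj.z    obj.vx   obj.vz 
    121  0.2454   +0.154  +0.019  +1.011  -0.517
    242  0.4909   +0.526  -0.172  +2.022  -1.035
    363  0.7363   +1.147  -0.489  +3.033  -1.552


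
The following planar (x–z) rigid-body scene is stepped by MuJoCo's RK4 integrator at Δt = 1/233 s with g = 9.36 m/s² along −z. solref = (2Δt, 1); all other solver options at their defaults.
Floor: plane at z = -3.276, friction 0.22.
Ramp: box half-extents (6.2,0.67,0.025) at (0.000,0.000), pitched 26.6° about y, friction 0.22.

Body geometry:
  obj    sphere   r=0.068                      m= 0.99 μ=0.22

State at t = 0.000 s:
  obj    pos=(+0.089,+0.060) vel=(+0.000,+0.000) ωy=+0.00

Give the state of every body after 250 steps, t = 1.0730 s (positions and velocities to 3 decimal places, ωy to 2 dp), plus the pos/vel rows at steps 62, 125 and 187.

State at t = 1.0730 s:
  obj    pos=(+1.630,-0.712) vel=(+2.872,-1.438) ωy=+47.23

Key-timestep trajectory:
   step    t(s)  obj.x    obj.z    obj.vx   obj.vz 
     62  0.2661   +0.184  +0.012  +0.712  -0.357
    125  0.5365   +0.474  -0.133  +1.436  -0.719
    187  0.8026   +0.951  -0.372  +2.148  -1.076


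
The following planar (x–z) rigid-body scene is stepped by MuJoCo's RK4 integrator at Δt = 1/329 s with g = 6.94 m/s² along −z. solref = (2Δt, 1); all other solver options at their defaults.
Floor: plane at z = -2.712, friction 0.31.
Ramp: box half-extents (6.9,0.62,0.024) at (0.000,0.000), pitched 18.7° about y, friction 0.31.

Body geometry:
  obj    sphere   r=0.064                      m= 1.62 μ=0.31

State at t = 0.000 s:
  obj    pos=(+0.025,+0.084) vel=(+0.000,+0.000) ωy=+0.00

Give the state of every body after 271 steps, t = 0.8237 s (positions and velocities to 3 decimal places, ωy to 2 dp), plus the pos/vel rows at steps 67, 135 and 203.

State at t = 0.8237 s:
  obj    pos=(+0.536,-0.088) vel=(+1.240,-0.420) ωy=+20.45

Key-timestep trajectory:
   step    t(s)  obj.x    obj.z    obj.vx   obj.vz 
     67  0.2036   +0.056  +0.074  +0.307  -0.104
    135  0.4103   +0.152  +0.041  +0.618  -0.209
    203  0.6170   +0.312  -0.013  +0.929  -0.314


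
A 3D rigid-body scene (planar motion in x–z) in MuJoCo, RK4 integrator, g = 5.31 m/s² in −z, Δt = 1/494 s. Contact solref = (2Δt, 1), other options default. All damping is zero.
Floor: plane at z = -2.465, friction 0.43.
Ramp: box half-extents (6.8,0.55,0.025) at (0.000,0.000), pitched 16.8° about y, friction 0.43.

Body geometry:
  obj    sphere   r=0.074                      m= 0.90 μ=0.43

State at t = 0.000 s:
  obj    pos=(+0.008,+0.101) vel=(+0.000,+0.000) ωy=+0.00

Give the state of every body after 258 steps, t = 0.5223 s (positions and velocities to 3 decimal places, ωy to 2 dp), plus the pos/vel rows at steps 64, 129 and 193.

State at t = 0.5223 s:
  obj    pos=(+0.151,+0.058) vel=(+0.548,-0.165) ωy=+7.74

Key-timestep trajectory:
   step    t(s)  obj.x    obj.z    obj.vx   obj.vz 
     64  0.1296   +0.017  +0.098  +0.136  -0.041
    129  0.2611   +0.044  +0.090  +0.274  -0.083
    193  0.3907   +0.088  +0.077  +0.410  -0.124


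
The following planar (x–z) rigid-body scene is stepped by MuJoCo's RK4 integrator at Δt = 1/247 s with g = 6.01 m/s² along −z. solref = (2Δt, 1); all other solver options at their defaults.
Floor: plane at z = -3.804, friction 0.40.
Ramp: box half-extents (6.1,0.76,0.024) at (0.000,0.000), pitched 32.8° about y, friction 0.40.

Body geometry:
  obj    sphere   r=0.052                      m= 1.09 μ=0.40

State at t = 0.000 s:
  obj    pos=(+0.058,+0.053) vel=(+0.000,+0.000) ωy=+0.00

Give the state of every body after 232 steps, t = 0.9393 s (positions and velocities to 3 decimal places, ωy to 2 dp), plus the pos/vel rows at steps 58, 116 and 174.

State at t = 0.9393 s:
  obj    pos=(+0.920,-0.503) vel=(+1.836,-1.183) ωy=+42.00

Key-timestep trajectory:
   step    t(s)  obj.x    obj.z    obj.vx   obj.vz 
     58  0.2348   +0.112  +0.018  +0.459  -0.296
    116  0.4696   +0.274  -0.086  +0.918  -0.592
    174  0.7045   +0.543  -0.260  +1.377  -0.887


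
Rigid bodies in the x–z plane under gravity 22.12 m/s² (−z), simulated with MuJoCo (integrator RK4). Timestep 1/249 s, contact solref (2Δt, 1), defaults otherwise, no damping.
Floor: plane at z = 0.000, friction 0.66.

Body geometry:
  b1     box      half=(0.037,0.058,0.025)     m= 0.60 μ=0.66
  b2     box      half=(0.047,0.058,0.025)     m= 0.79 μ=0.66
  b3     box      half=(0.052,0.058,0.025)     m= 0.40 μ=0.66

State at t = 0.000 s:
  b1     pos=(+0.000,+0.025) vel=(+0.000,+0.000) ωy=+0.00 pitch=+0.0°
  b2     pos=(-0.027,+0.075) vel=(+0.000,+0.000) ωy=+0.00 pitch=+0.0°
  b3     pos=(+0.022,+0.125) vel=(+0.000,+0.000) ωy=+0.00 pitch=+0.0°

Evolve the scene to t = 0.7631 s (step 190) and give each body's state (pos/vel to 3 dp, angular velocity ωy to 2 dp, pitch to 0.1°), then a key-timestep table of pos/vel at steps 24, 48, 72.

State at t = 0.7631 s:
  b1     pos=(+0.000,+0.025) vel=(+0.000,+0.000) ωy=+0.00 pitch=+0.0°
  b2     pos=(-0.027,+0.075) vel=(+0.000,+0.000) ωy=+0.00 pitch=+0.0°
  b3     pos=(+0.081,+0.052) vel=(+0.000,+0.000) ωy=+0.00 pitch=+90.0°

Key-timestep trajectory:
   step    t(s)  b1.x    b1.z    b1.vx   b1.vz   b2.x    b2.z    b2.vx   b2.vz   b3.x    b3.z    b3.vx   b3.vz 
     24  0.0964   +0.000  +0.025  +0.000  +0.000   -0.027  +0.075  -0.001  +0.000   +0.026  +0.124  +0.094  -0.022
     48  0.1928   +0.000  +0.025  +0.000  +0.000   -0.027  +0.075  +0.000  +0.000   +0.045  +0.106  +0.284  -0.679
     72  0.2892   +0.000  +0.025  +0.000  +0.000   -0.027  +0.075  +0.000  +0.000   +0.082  +0.052  -0.017  +0.025


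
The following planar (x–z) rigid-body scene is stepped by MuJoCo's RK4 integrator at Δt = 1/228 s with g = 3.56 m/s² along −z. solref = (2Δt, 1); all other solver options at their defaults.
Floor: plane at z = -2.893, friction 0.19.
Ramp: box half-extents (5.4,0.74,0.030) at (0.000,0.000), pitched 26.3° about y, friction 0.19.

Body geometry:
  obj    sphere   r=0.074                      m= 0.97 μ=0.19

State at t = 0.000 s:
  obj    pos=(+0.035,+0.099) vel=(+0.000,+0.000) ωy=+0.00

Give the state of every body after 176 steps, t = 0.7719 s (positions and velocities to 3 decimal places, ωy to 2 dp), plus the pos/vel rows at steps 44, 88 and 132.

State at t = 0.7719 s:
  obj    pos=(+0.336,-0.050) vel=(+0.780,-0.385) ωy=+11.75

Key-timestep trajectory:
   step    t(s)  obj.x    obj.z    obj.vx   obj.vz 
     44  0.1930   +0.054  +0.089  +0.195  -0.096
     88  0.3860   +0.110  +0.062  +0.390  -0.193
    132  0.5789   +0.204  +0.015  +0.585  -0.289


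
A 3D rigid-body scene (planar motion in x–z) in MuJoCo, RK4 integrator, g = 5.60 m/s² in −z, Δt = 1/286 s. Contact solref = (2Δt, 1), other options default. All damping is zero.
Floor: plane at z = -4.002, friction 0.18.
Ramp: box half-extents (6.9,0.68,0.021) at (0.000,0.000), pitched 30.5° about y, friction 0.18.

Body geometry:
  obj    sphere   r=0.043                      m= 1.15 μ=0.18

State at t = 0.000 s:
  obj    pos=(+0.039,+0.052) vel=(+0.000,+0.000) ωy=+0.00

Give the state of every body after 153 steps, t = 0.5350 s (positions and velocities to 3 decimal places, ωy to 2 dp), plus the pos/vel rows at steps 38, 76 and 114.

State at t = 0.5350 s:
  obj    pos=(+0.289,-0.096) vel=(+0.936,-0.551) ωy=+25.25

Key-timestep trajectory:
   step    t(s)  obj.x    obj.z    obj.vx   obj.vz 
     38  0.1329   +0.054  +0.042  +0.233  -0.137
     76  0.2657   +0.101  +0.015  +0.465  -0.274
    114  0.3986   +0.178  -0.030  +0.697  -0.411


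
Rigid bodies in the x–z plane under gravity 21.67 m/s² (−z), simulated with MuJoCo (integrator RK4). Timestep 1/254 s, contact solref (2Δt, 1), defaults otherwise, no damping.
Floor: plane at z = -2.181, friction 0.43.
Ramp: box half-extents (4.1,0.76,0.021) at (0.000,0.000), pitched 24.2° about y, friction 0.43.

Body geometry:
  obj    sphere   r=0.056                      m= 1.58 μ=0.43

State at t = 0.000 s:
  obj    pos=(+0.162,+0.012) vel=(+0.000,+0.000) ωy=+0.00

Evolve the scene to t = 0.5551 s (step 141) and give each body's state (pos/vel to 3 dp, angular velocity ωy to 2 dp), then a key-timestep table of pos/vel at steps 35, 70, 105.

State at t = 0.5551 s:
  obj    pos=(+1.054,-0.389) vel=(+3.213,-1.444) ωy=+62.88

Key-timestep trajectory:
   step    t(s)  obj.x    obj.z    obj.vx   obj.vz 
     35  0.1378   +0.217  -0.013  +0.798  -0.358
     70  0.2756   +0.382  -0.087  +1.595  -0.717
    105  0.4134   +0.656  -0.211  +2.392  -1.075


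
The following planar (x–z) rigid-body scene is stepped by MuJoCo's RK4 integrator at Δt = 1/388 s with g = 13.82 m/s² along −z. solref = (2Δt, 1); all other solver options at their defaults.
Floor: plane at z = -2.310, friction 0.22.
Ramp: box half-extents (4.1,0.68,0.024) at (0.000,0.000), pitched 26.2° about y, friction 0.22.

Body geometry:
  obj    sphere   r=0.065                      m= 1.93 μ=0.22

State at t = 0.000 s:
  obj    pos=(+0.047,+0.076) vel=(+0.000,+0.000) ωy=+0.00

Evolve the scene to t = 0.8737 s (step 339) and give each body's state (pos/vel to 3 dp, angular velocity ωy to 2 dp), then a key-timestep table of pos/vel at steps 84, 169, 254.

State at t = 0.8737 s:
  obj    pos=(+1.540,-0.658) vel=(+3.417,-1.681) ωy=+58.58

Key-timestep trajectory:
   step    t(s)  obj.x    obj.z    obj.vx   obj.vz 
     84  0.2165   +0.139  +0.031  +0.847  -0.417
    169  0.4356   +0.418  -0.107  +1.703  -0.838
    254  0.6546   +0.885  -0.336  +2.560  -1.260


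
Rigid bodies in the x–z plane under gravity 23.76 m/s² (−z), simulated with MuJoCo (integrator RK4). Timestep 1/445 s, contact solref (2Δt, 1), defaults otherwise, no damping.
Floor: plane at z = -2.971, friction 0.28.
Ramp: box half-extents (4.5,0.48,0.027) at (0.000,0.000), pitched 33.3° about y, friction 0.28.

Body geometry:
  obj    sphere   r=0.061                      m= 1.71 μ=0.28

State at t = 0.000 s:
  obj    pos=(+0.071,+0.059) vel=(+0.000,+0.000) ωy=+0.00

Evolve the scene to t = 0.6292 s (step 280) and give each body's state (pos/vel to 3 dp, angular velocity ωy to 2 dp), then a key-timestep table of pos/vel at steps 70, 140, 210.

State at t = 0.6292 s:
  obj    pos=(+1.613,-0.954) vel=(+4.900,-3.219) ωy=+96.09

Key-timestep trajectory:
   step    t(s)  obj.x    obj.z    obj.vx   obj.vz 
     70  0.1573   +0.167  -0.005  +1.225  -0.805
    140  0.3146   +0.456  -0.195  +2.450  -1.610
    210  0.4719   +0.938  -0.511  +3.675  -2.414


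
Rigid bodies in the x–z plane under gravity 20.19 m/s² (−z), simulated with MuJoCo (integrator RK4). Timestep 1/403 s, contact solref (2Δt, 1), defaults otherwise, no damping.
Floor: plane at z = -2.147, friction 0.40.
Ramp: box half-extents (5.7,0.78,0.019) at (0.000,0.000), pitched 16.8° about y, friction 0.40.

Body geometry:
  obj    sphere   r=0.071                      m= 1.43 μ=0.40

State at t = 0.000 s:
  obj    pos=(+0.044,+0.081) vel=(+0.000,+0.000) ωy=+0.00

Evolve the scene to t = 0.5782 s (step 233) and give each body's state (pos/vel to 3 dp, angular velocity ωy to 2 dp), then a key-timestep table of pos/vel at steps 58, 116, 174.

State at t = 0.5782 s:
  obj    pos=(+0.711,-0.121) vel=(+2.307,-0.697) ωy=+33.94

Key-timestep trajectory:
   step    t(s)  obj.x    obj.z    obj.vx   obj.vz 
     58  0.1439   +0.085  +0.068  +0.574  -0.173
    116  0.2878   +0.209  +0.031  +1.149  -0.347
    174  0.4318   +0.416  -0.032  +1.723  -0.520


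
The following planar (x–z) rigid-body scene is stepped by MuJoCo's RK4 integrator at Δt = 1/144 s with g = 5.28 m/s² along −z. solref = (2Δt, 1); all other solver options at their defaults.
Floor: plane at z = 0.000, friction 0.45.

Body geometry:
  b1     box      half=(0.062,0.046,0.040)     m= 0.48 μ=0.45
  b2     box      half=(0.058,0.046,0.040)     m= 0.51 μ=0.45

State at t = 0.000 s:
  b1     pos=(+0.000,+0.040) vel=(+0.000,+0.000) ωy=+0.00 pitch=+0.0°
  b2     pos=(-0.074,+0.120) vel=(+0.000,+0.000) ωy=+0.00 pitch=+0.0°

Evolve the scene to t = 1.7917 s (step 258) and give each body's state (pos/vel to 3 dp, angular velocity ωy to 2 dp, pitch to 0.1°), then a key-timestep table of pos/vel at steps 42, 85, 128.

State at t = 1.7917 s:
  b1     pos=(+0.000,+0.040) vel=(+0.000,+0.000) ωy=+0.00 pitch=+0.0°
  b2     pos=(-0.130,+0.058) vel=(+0.000,+0.000) ωy=+0.00 pitch=-90.0°

Key-timestep trajectory:
   step    t(s)  b1.x    b1.z    b1.vx   b1.vz   b2.x    b2.z    b2.vx   b2.vz 
     42  0.2917   +0.000  +0.040  +0.000  +0.000   -0.108  +0.083  -0.197  -0.514
     85  0.5903   +0.000  +0.040  +0.000  +0.000   -0.158  +0.069  -0.021  +0.004
    128  0.8889   +0.000  +0.040  +0.000  +0.000   -0.129  +0.057  +0.161  -0.009


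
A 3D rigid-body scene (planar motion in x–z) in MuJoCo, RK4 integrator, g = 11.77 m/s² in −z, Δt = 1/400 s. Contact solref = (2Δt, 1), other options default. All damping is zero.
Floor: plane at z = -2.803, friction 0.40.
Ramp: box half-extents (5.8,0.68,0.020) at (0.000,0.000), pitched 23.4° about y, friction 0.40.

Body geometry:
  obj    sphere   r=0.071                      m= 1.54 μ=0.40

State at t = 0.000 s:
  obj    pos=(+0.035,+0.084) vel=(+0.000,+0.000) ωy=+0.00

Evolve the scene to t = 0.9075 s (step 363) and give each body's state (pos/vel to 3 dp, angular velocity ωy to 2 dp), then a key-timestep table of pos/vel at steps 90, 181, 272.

State at t = 0.9075 s:
  obj    pos=(+1.297,-0.462) vel=(+2.781,-1.203) ωy=+42.67

Key-timestep trajectory:
   step    t(s)  obj.x    obj.z    obj.vx   obj.vz 
     90  0.2250   +0.113  +0.050  +0.690  -0.298
    181  0.4525   +0.349  -0.052  +1.387  -0.600
    272  0.6800   +0.744  -0.223  +2.084  -0.902


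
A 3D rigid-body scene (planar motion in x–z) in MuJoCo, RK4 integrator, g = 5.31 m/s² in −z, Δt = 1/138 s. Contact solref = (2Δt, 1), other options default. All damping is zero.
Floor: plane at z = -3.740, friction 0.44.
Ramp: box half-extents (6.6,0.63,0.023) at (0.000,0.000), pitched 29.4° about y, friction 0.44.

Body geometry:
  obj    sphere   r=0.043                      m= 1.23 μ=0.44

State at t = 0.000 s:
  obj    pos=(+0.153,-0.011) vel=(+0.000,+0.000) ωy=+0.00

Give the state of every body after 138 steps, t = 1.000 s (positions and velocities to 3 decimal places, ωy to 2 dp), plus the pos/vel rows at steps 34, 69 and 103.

State at t = 1.000 s:
  obj    pos=(+0.964,-0.468) vel=(+1.622,-0.914) ωy=+43.29

Key-timestep trajectory:
   step    t(s)  obj.x    obj.z    obj.vx   obj.vz 
     34  0.2464   +0.202  -0.038  +0.400  -0.225
     69  0.5000   +0.356  -0.125  +0.811  -0.457
    103  0.7464   +0.605  -0.265  +1.211  -0.682


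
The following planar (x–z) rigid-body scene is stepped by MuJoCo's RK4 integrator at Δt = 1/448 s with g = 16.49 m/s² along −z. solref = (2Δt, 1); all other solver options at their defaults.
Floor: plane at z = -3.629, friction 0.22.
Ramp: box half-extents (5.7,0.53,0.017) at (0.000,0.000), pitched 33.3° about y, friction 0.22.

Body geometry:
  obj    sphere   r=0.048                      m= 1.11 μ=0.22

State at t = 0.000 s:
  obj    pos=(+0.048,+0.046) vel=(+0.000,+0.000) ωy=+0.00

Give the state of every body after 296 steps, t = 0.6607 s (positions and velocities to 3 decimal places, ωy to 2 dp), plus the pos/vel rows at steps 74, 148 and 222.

State at t = 0.6607 s:
  obj    pos=(+1.228,-0.729) vel=(+3.571,-2.346) ωy=+89.00

Key-timestep trajectory:
   step    t(s)  obj.x    obj.z    obj.vx   obj.vz 
     74  0.1652   +0.122  -0.002  +0.893  -0.587
    148  0.3304   +0.343  -0.148  +1.786  -1.173
    222  0.4955   +0.712  -0.390  +2.679  -1.759


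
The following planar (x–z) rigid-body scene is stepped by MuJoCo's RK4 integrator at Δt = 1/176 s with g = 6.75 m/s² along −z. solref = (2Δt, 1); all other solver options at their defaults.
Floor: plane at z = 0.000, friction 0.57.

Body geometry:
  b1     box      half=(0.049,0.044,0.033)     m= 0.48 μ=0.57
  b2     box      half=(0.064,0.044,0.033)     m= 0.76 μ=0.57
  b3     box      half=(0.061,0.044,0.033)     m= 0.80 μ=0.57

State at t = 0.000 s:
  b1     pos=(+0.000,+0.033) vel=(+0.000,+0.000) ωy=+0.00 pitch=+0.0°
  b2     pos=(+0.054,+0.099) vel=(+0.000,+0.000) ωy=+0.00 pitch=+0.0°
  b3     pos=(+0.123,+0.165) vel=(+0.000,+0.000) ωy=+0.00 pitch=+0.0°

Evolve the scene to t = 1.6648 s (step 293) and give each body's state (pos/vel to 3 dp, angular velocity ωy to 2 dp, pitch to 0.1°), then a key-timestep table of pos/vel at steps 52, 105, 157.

State at t = 1.6648 s:
  b1     pos=(+0.000,+0.033) vel=(+0.000,+0.000) ωy=+0.00 pitch=+0.0°
  b2     pos=(+0.116,+0.064) vel=(+0.000,+0.000) ωy=+0.00 pitch=+90.0°
  b3     pos=(+0.231,+0.061) vel=(+0.000,+0.000) ωy=+0.00 pitch=+90.0°

Key-timestep trajectory:
   step    t(s)  b1.x    b1.z    b1.vx   b1.vz   b2.x    b2.z    b2.vx   b2.vz   b3.x    b3.z    b3.vx   b3.vz 
     52  0.2955   +0.000  +0.033  +0.000  +0.000   +0.094  +0.071  +0.310  -0.022   +0.190  +0.068  +0.116  +0.044
    105  0.5966   +0.000  +0.033  +0.000  +0.000   +0.114  +0.065  +0.026  -0.010   +0.247  +0.067  +0.043  +0.014
    157  0.8920   +0.000  +0.033  +0.000  +0.000   +0.116  +0.064  +0.000  +0.000   +0.226  +0.063  +0.048  -0.021
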